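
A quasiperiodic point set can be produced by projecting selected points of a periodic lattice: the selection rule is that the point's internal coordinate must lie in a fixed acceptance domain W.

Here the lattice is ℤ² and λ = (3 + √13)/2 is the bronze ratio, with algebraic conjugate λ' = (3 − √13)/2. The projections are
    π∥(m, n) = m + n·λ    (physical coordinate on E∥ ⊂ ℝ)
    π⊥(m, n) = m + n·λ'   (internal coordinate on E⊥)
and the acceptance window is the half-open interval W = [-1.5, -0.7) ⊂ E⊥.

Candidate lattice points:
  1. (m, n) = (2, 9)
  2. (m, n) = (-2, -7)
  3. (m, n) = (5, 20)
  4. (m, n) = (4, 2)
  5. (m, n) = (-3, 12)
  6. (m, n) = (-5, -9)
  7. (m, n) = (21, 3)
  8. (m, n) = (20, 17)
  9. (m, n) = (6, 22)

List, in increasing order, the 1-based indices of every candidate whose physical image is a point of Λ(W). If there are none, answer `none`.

1, 3

λ' = (3−√13)/2 ≈ -0.302776.
[1] lift (2,9): star map gives -0.724981; window check -1.5 ≤ -0.724981 < -0.7 is true → IN Λ
[2] lift (-2,-7): star map gives 0.119429; window check -1.5 ≤ 0.119429 < -0.7 is false → out
[3] lift (5,20): star map gives -1.055513; window check -1.5 ≤ -1.055513 < -0.7 is true → IN Λ
[4] lift (4,2): star map gives 3.394449; window check -1.5 ≤ 3.394449 < -0.7 is false → out
[5] lift (-3,12): star map gives -6.633308; window check -1.5 ≤ -6.633308 < -0.7 is false → out
[6] lift (-5,-9): star map gives -2.275019; window check -1.5 ≤ -2.275019 < -0.7 is false → out
[7] lift (21,3): star map gives 20.091673; window check -1.5 ≤ 20.091673 < -0.7 is false → out
[8] lift (20,17): star map gives 14.852814; window check -1.5 ≤ 14.852814 < -0.7 is false → out
[9] lift (6,22): star map gives -0.661064; window check -1.5 ≤ -0.661064 < -0.7 is false → out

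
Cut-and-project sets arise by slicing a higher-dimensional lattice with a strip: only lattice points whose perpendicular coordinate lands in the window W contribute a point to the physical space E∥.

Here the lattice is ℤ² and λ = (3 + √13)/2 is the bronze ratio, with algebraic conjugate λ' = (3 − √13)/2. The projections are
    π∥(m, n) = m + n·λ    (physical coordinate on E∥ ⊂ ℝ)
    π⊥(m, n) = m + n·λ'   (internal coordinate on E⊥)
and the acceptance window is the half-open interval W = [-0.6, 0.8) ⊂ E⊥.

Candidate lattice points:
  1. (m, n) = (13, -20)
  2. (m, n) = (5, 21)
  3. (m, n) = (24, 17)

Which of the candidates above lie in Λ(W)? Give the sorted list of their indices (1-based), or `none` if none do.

λ' = (3−√13)/2 ≈ -0.3028.
#1 (13,-20): internal coord 13 + (-20)·λ' = +19.0555; +19.0555 ∉ [-0.6, 0.8) → out
#2 (5,21): internal coord 5 + (21)·λ' = -1.3583; -1.3583 ∉ [-0.6, 0.8) → out
#3 (24,17): internal coord 24 + (17)·λ' = +18.8528; +18.8528 ∉ [-0.6, 0.8) → out

none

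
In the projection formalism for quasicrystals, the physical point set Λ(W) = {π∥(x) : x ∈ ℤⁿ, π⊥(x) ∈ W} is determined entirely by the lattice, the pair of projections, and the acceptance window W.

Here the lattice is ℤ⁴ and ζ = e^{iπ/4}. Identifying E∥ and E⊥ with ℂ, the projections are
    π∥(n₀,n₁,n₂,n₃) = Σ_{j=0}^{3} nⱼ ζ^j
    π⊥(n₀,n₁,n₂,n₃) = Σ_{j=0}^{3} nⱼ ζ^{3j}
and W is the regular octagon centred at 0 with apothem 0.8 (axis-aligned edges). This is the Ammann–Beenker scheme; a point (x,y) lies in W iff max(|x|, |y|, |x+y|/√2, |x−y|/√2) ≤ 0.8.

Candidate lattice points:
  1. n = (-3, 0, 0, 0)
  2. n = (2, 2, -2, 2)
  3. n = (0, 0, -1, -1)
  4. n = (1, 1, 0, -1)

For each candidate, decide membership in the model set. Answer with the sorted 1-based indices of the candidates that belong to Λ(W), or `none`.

Internal map: ζ^{3j} for j=0..3 gives (1,0), (−√2/2,√2/2), (0,−1), (√2/2,√2/2).
candidate 1: n = (-3, 0, 0, 0) → π⊥ ≈ (-3.000000, +0.000000); max(|x|,|y|,|x±y|/√2) = 3.000000 > 0.8 ⇒ ∉ W
candidate 2: n = (2, 2, -2, 2) → π⊥ ≈ (+2.000000, +4.828427); max(|x|,|y|,|x±y|/√2) = 4.828427 > 0.8 ⇒ ∉ W
candidate 3: n = (0, 0, -1, -1) → π⊥ ≈ (-0.707107, +0.292893); max(|x|,|y|,|x±y|/√2) = 0.707107 ≤ 0.8 ⇒ ∈ W
candidate 4: n = (1, 1, 0, -1) → π⊥ ≈ (-0.414214, +0.000000); max(|x|,|y|,|x±y|/√2) = 0.414214 ≤ 0.8 ⇒ ∈ W

3, 4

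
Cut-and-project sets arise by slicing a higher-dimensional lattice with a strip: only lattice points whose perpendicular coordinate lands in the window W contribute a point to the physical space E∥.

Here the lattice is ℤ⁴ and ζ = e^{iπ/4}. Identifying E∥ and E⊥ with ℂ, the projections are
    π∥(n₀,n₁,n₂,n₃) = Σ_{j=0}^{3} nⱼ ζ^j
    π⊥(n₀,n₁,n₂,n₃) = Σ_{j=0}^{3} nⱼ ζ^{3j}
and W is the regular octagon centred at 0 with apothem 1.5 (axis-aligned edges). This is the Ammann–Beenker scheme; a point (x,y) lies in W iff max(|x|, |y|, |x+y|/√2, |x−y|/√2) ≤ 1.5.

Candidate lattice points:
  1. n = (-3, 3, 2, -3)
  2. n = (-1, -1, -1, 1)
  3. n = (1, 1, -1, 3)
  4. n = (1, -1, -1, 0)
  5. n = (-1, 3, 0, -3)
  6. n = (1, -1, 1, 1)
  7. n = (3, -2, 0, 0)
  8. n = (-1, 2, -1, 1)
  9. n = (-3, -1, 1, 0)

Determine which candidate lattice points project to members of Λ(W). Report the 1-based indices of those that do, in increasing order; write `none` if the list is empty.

π⊥(n) = n₀ + n₁ζ³ + n₂ζ⁶ + n₃ζ⁹ where ζ = e^{iπ/4}.
candidate 1: n = (-3, 3, 2, -3) → π⊥ ≈ (-7.2426, -2.0000); max(|x|,|y|,|x±y|/√2) = 7.2426 > 1.5 ⇒ ∉ W
candidate 2: n = (-1, -1, -1, 1) → π⊥ ≈ (+0.4142, +1.0000); max(|x|,|y|,|x±y|/√2) = 1.0000 ≤ 1.5 ⇒ ∈ W
candidate 3: n = (1, 1, -1, 3) → π⊥ ≈ (+2.4142, +3.8284); max(|x|,|y|,|x±y|/√2) = 4.4142 > 1.5 ⇒ ∉ W
candidate 4: n = (1, -1, -1, 0) → π⊥ ≈ (+1.7071, +0.2929); max(|x|,|y|,|x±y|/√2) = 1.7071 > 1.5 ⇒ ∉ W
candidate 5: n = (-1, 3, 0, -3) → π⊥ ≈ (-5.2426, +0.0000); max(|x|,|y|,|x±y|/√2) = 5.2426 > 1.5 ⇒ ∉ W
candidate 6: n = (1, -1, 1, 1) → π⊥ ≈ (+2.4142, -1.0000); max(|x|,|y|,|x±y|/√2) = 2.4142 > 1.5 ⇒ ∉ W
candidate 7: n = (3, -2, 0, 0) → π⊥ ≈ (+4.4142, -1.4142); max(|x|,|y|,|x±y|/√2) = 4.4142 > 1.5 ⇒ ∉ W
candidate 8: n = (-1, 2, -1, 1) → π⊥ ≈ (-1.7071, +3.1213); max(|x|,|y|,|x±y|/√2) = 3.4142 > 1.5 ⇒ ∉ W
candidate 9: n = (-3, -1, 1, 0) → π⊥ ≈ (-2.2929, -1.7071); max(|x|,|y|,|x±y|/√2) = 2.8284 > 1.5 ⇒ ∉ W

2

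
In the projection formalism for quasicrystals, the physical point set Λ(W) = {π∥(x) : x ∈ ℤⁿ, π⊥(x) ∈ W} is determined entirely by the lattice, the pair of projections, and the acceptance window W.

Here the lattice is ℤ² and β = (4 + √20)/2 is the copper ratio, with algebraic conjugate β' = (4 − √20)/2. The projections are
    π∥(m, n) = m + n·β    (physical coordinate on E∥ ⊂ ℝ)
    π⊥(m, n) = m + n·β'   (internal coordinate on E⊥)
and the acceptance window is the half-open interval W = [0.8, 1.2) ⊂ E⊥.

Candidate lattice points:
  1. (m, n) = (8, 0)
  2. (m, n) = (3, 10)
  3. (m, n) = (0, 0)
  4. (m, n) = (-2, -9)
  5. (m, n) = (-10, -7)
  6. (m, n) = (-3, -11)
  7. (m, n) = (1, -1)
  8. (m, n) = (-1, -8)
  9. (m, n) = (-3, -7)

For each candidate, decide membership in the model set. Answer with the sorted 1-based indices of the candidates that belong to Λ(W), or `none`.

β' = (4−√20)/2 ≈ -0.2361.
#1 (8,0): internal coord 8 + (0)·β' = +8.0000; +8.0000 ∉ [0.8, 1.2) → out
#2 (3,10): internal coord 3 + (10)·β' = +0.6393; +0.6393 ∉ [0.8, 1.2) → out
#3 (0,0): internal coord 0 + (0)·β' = +0.0000; +0.0000 ∉ [0.8, 1.2) → out
#4 (-2,-9): internal coord -2 + (-9)·β' = +0.1246; +0.1246 ∉ [0.8, 1.2) → out
#5 (-10,-7): internal coord -10 + (-7)·β' = -8.3475; -8.3475 ∉ [0.8, 1.2) → out
#6 (-3,-11): internal coord -3 + (-11)·β' = -0.4033; -0.4033 ∉ [0.8, 1.2) → out
#7 (1,-1): internal coord 1 + (-1)·β' = +1.2361; +1.2361 ∉ [0.8, 1.2) → out
#8 (-1,-8): internal coord -1 + (-8)·β' = +0.8885; +0.8885 ∈ [0.8, 1.2) → IN Λ
#9 (-3,-7): internal coord -3 + (-7)·β' = -1.3475; -1.3475 ∉ [0.8, 1.2) → out

8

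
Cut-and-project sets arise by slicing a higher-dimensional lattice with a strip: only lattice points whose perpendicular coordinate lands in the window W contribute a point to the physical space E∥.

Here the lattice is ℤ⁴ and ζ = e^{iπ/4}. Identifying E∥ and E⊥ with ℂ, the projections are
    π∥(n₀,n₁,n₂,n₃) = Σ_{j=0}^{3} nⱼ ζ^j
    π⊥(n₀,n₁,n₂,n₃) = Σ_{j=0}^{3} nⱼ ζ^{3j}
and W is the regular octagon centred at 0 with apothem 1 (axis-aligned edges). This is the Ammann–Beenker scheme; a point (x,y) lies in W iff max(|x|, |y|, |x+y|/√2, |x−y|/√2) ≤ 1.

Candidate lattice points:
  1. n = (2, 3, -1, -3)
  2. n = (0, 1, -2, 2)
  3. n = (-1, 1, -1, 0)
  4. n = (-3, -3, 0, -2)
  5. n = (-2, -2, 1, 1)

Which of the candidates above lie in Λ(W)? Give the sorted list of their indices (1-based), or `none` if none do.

Internal map: ζ^{3j} for j=0..3 gives (1,0), (−√2/2,√2/2), (0,−1), (√2/2,√2/2).
#1 (2, 3, -1, -3): internal (-2.242641, 1.000000); octagon support 2.292893 vs apothem 1 → ∉ W
#2 (0, 1, -2, 2): internal (0.707107, 4.121320); octagon support 4.121320 vs apothem 1 → ∉ W
#3 (-1, 1, -1, 0): internal (-1.707107, 1.707107); octagon support 2.414214 vs apothem 1 → ∉ W
#4 (-3, -3, 0, -2): internal (-2.292893, -3.535534); octagon support 4.121320 vs apothem 1 → ∉ W
#5 (-2, -2, 1, 1): internal (0.121320, -1.707107); octagon support 1.707107 vs apothem 1 → ∉ W

none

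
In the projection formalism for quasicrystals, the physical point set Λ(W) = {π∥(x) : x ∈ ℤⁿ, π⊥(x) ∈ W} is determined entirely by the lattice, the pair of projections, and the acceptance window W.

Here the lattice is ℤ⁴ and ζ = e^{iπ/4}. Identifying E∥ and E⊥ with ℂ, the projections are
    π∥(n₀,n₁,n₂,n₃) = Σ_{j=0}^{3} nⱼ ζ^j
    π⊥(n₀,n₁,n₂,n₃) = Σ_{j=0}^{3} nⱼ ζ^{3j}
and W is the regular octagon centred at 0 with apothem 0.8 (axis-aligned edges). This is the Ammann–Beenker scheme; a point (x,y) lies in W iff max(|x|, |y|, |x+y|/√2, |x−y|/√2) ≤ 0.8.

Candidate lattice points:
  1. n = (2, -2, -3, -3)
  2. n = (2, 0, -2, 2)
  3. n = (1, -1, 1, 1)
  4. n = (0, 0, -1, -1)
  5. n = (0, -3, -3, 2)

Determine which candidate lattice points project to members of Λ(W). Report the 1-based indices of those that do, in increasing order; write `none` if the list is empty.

With ζ = e^{iπ/4} the internal vectors are ζ^0,ζ^3,ζ^6,ζ^9.
#1 (2, -2, -3, -3): internal (1.292893, -0.535534); octagon support 1.292893 vs apothem 0.8 → ∉ W
#2 (2, 0, -2, 2): internal (3.414214, 3.414214); octagon support 4.828427 vs apothem 0.8 → ∉ W
#3 (1, -1, 1, 1): internal (2.414214, -1.000000); octagon support 2.414214 vs apothem 0.8 → ∉ W
#4 (0, 0, -1, -1): internal (-0.707107, 0.292893); octagon support 0.707107 vs apothem 0.8 → ∈ W
#5 (0, -3, -3, 2): internal (3.535534, 2.292893); octagon support 4.121320 vs apothem 0.8 → ∉ W

4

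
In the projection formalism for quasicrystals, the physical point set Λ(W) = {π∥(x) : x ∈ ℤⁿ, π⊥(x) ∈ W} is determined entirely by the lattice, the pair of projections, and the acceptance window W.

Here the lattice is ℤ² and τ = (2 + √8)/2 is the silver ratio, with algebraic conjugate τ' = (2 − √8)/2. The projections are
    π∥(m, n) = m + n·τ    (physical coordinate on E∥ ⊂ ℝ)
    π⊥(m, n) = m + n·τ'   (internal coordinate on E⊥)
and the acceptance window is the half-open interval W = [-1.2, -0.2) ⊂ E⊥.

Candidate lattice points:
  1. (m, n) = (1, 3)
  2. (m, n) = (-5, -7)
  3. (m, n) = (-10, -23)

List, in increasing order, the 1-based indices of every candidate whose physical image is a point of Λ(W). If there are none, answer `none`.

1, 3

Compute τ' = (2−√8)/2 = -0.414214, so π⊥(m,n) = m -0.414214·n.
candidate 1: (m,n)=(1,3) → π∥ = 1+3·τ ≈ 8.242641, π⊥ = 1+3·τ' ≈ -0.242641 ∈ [-1.2, -0.2) ⇒ IN Λ
candidate 2: (m,n)=(-5,-7) → π∥ = -5-7·τ ≈ -21.899495, π⊥ = -5-7·τ' ≈ -2.100505 ∉ [-1.2, -0.2) ⇒ out
candidate 3: (m,n)=(-10,-23) → π∥ = -10-23·τ ≈ -65.526912, π⊥ = -10-23·τ' ≈ -0.473088 ∈ [-1.2, -0.2) ⇒ IN Λ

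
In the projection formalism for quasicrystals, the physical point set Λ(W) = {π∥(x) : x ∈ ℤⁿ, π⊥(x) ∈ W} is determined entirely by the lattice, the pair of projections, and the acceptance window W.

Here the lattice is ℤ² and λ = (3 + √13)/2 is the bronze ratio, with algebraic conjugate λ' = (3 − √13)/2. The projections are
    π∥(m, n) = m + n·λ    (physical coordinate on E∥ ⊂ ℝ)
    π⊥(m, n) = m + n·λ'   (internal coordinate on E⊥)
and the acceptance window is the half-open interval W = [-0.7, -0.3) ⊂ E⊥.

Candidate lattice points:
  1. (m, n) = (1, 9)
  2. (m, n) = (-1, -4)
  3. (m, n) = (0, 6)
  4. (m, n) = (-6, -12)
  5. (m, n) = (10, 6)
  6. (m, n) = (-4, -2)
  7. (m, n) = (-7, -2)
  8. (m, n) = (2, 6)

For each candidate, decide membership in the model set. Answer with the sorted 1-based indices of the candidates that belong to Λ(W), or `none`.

none

Numerically λ ≈ 3.3028 and λ' = −1/λ ≈ -0.3028.
[1] lift (1,9): star map gives -1.7250; window check -0.7 ≤ -1.7250 < -0.3 is false → out
[2] lift (-1,-4): star map gives 0.2111; window check -0.7 ≤ 0.2111 < -0.3 is false → out
[3] lift (0,6): star map gives -1.8167; window check -0.7 ≤ -1.8167 < -0.3 is false → out
[4] lift (-6,-12): star map gives -2.3667; window check -0.7 ≤ -2.3667 < -0.3 is false → out
[5] lift (10,6): star map gives 8.1833; window check -0.7 ≤ 8.1833 < -0.3 is false → out
[6] lift (-4,-2): star map gives -3.3944; window check -0.7 ≤ -3.3944 < -0.3 is false → out
[7] lift (-7,-2): star map gives -6.3944; window check -0.7 ≤ -6.3944 < -0.3 is false → out
[8] lift (2,6): star map gives 0.1833; window check -0.7 ≤ 0.1833 < -0.3 is false → out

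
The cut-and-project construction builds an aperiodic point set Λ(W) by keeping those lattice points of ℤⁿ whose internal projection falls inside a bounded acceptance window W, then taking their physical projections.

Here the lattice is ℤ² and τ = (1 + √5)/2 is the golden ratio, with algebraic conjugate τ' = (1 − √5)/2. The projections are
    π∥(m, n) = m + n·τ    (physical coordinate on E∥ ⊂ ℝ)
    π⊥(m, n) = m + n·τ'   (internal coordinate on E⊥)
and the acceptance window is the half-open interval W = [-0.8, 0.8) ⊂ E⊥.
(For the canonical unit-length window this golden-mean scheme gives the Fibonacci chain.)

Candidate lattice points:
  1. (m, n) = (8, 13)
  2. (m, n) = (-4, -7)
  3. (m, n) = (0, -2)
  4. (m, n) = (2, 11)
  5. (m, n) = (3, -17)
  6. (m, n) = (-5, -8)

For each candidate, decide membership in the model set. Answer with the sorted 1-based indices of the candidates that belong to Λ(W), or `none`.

Compute τ' = (1−√5)/2 = -0.6180, so π⊥(m,n) = m -0.6180·n.
candidate 1: (m,n)=(8,13) → π∥ = 8+13·τ ≈ 29.0344, π⊥ = 8+13·τ' ≈ -0.0344 ∈ [-0.8, 0.8) ⇒ IN Λ
candidate 2: (m,n)=(-4,-7) → π∥ = -4-7·τ ≈ -15.3262, π⊥ = -4-7·τ' ≈ 0.3262 ∈ [-0.8, 0.8) ⇒ IN Λ
candidate 3: (m,n)=(0,-2) → π∥ = 0-2·τ ≈ -3.2361, π⊥ = 0-2·τ' ≈ 1.2361 ∉ [-0.8, 0.8) ⇒ out
candidate 4: (m,n)=(2,11) → π∥ = 2+11·τ ≈ 19.7984, π⊥ = 2+11·τ' ≈ -4.7984 ∉ [-0.8, 0.8) ⇒ out
candidate 5: (m,n)=(3,-17) → π∥ = 3-17·τ ≈ -24.5066, π⊥ = 3-17·τ' ≈ 13.5066 ∉ [-0.8, 0.8) ⇒ out
candidate 6: (m,n)=(-5,-8) → π∥ = -5-8·τ ≈ -17.9443, π⊥ = -5-8·τ' ≈ -0.0557 ∈ [-0.8, 0.8) ⇒ IN Λ

1, 2, 6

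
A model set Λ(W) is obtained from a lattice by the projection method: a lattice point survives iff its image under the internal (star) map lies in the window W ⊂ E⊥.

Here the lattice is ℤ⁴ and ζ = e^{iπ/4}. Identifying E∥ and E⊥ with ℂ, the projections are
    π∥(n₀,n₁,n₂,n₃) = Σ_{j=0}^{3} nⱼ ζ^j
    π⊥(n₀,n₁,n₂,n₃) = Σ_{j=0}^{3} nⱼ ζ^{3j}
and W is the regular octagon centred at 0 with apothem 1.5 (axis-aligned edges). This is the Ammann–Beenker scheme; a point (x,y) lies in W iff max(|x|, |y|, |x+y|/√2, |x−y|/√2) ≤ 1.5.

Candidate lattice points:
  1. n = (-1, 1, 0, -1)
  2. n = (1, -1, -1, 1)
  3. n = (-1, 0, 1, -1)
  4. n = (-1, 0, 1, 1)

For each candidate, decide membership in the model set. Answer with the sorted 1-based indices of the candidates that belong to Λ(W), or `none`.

With ζ = e^{iπ/4} the internal vectors are ζ^0,ζ^3,ζ^6,ζ^9.
#1 (-1, 1, 0, -1): internal (-2.414214, 0.000000); octagon support 2.414214 vs apothem 1.5 → ∉ W
#2 (1, -1, -1, 1): internal (2.414214, 1.000000); octagon support 2.414214 vs apothem 1.5 → ∉ W
#3 (-1, 0, 1, -1): internal (-1.707107, -1.707107); octagon support 2.414214 vs apothem 1.5 → ∉ W
#4 (-1, 0, 1, 1): internal (-0.292893, -0.292893); octagon support 0.414214 vs apothem 1.5 → ∈ W

4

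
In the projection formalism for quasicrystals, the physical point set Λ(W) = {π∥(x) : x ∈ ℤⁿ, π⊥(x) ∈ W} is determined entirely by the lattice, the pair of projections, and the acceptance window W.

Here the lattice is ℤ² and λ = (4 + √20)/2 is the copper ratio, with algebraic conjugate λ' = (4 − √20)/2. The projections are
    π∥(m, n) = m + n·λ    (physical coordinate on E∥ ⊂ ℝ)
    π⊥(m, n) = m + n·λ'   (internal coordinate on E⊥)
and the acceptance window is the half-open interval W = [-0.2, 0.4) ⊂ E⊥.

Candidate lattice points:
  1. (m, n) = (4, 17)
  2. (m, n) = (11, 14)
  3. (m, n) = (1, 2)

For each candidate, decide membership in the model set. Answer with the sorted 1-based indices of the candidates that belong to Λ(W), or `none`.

λ' = (4−√20)/2 ≈ -0.23607.
[1] lift (4,17): star map gives -0.01316; window check -0.2 ≤ -0.01316 < 0.4 is true → IN Λ
[2] lift (11,14): star map gives 7.69505; window check -0.2 ≤ 7.69505 < 0.4 is false → out
[3] lift (1,2): star map gives 0.52786; window check -0.2 ≤ 0.52786 < 0.4 is false → out

1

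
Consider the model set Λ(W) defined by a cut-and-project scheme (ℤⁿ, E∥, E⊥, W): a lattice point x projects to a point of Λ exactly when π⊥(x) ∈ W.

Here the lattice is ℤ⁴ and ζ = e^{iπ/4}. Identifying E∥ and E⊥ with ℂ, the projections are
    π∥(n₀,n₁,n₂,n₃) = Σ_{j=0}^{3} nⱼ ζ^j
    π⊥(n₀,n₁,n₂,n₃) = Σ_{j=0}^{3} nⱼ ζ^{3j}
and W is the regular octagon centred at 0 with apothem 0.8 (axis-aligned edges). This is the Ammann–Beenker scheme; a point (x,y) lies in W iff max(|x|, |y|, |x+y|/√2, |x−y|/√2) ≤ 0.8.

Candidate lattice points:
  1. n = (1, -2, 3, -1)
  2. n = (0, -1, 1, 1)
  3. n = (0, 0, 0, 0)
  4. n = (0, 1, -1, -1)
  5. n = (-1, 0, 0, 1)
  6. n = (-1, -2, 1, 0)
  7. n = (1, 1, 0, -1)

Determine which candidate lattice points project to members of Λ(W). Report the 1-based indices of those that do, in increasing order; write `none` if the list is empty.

π⊥(n) = n₀ + n₁ζ³ + n₂ζ⁶ + n₃ζ⁹ where ζ = e^{iπ/4}.
candidate 1: n = (1, -2, 3, -1) → π⊥ ≈ (+1.7071, -5.1213); max(|x|,|y|,|x±y|/√2) = 5.1213 > 0.8 ⇒ ∉ W
candidate 2: n = (0, -1, 1, 1) → π⊥ ≈ (+1.4142, -1.0000); max(|x|,|y|,|x±y|/√2) = 1.7071 > 0.8 ⇒ ∉ W
candidate 3: n = (0, 0, 0, 0) → π⊥ ≈ (+0.0000, +0.0000); max(|x|,|y|,|x±y|/√2) = 0.0000 ≤ 0.8 ⇒ ∈ W
candidate 4: n = (0, 1, -1, -1) → π⊥ ≈ (-1.4142, +1.0000); max(|x|,|y|,|x±y|/√2) = 1.7071 > 0.8 ⇒ ∉ W
candidate 5: n = (-1, 0, 0, 1) → π⊥ ≈ (-0.2929, +0.7071); max(|x|,|y|,|x±y|/√2) = 0.7071 ≤ 0.8 ⇒ ∈ W
candidate 6: n = (-1, -2, 1, 0) → π⊥ ≈ (+0.4142, -2.4142); max(|x|,|y|,|x±y|/√2) = 2.4142 > 0.8 ⇒ ∉ W
candidate 7: n = (1, 1, 0, -1) → π⊥ ≈ (-0.4142, +0.0000); max(|x|,|y|,|x±y|/√2) = 0.4142 ≤ 0.8 ⇒ ∈ W

3, 5, 7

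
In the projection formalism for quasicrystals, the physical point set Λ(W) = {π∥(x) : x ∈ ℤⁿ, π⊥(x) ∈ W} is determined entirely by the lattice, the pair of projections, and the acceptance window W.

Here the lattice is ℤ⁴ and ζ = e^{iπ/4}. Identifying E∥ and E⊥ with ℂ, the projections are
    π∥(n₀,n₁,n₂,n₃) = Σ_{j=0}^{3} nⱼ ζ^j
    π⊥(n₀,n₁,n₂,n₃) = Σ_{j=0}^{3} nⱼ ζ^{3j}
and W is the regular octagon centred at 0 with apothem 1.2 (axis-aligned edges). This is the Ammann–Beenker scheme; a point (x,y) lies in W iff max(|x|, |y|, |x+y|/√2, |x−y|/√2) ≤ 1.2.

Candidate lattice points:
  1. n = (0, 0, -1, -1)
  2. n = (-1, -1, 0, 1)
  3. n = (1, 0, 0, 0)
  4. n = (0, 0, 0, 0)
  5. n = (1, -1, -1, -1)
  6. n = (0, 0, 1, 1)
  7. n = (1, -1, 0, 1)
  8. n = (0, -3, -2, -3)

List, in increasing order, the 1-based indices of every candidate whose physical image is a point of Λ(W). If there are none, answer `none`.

1, 2, 3, 4, 5, 6

π⊥(n) = n₀ + n₁ζ³ + n₂ζ⁶ + n₃ζ⁹ where ζ = e^{iπ/4}.
candidate 1: n = (0, 0, -1, -1) → π⊥ ≈ (-0.707107, +0.292893); max(|x|,|y|,|x±y|/√2) = 0.707107 ≤ 1.2 ⇒ ∈ W
candidate 2: n = (-1, -1, 0, 1) → π⊥ ≈ (+0.414214, +0.000000); max(|x|,|y|,|x±y|/√2) = 0.414214 ≤ 1.2 ⇒ ∈ W
candidate 3: n = (1, 0, 0, 0) → π⊥ ≈ (+1.000000, +0.000000); max(|x|,|y|,|x±y|/√2) = 1.000000 ≤ 1.2 ⇒ ∈ W
candidate 4: n = (0, 0, 0, 0) → π⊥ ≈ (+0.000000, +0.000000); max(|x|,|y|,|x±y|/√2) = 0.000000 ≤ 1.2 ⇒ ∈ W
candidate 5: n = (1, -1, -1, -1) → π⊥ ≈ (+1.000000, -0.414214); max(|x|,|y|,|x±y|/√2) = 1.000000 ≤ 1.2 ⇒ ∈ W
candidate 6: n = (0, 0, 1, 1) → π⊥ ≈ (+0.707107, -0.292893); max(|x|,|y|,|x±y|/√2) = 0.707107 ≤ 1.2 ⇒ ∈ W
candidate 7: n = (1, -1, 0, 1) → π⊥ ≈ (+2.414214, +0.000000); max(|x|,|y|,|x±y|/√2) = 2.414214 > 1.2 ⇒ ∉ W
candidate 8: n = (0, -3, -2, -3) → π⊥ ≈ (+0.000000, -2.242641); max(|x|,|y|,|x±y|/√2) = 2.242641 > 1.2 ⇒ ∉ W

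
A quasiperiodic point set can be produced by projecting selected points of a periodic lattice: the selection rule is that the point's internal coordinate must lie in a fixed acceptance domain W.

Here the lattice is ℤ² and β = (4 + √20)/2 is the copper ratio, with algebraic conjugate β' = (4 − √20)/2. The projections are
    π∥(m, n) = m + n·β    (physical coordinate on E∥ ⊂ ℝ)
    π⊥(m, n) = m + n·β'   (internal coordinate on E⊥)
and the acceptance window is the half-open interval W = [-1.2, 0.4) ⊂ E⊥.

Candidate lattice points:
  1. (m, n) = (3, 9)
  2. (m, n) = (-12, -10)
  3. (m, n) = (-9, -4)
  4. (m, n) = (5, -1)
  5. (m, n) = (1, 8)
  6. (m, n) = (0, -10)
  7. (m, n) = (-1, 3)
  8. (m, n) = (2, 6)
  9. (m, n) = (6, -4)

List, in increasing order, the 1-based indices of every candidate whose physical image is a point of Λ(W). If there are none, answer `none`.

5

Compute β' = (4−√20)/2 = -0.23607, so π⊥(m,n) = m -0.23607·n.
[1] lift (3,9): star map gives 0.87539; window check -1.2 ≤ 0.87539 < 0.4 is false → out
[2] lift (-12,-10): star map gives -9.63932; window check -1.2 ≤ -9.63932 < 0.4 is false → out
[3] lift (-9,-4): star map gives -8.05573; window check -1.2 ≤ -8.05573 < 0.4 is false → out
[4] lift (5,-1): star map gives 5.23607; window check -1.2 ≤ 5.23607 < 0.4 is false → out
[5] lift (1,8): star map gives -0.88854; window check -1.2 ≤ -0.88854 < 0.4 is true → IN Λ
[6] lift (0,-10): star map gives 2.36068; window check -1.2 ≤ 2.36068 < 0.4 is false → out
[7] lift (-1,3): star map gives -1.70820; window check -1.2 ≤ -1.70820 < 0.4 is false → out
[8] lift (2,6): star map gives 0.58359; window check -1.2 ≤ 0.58359 < 0.4 is false → out
[9] lift (6,-4): star map gives 6.94427; window check -1.2 ≤ 6.94427 < 0.4 is false → out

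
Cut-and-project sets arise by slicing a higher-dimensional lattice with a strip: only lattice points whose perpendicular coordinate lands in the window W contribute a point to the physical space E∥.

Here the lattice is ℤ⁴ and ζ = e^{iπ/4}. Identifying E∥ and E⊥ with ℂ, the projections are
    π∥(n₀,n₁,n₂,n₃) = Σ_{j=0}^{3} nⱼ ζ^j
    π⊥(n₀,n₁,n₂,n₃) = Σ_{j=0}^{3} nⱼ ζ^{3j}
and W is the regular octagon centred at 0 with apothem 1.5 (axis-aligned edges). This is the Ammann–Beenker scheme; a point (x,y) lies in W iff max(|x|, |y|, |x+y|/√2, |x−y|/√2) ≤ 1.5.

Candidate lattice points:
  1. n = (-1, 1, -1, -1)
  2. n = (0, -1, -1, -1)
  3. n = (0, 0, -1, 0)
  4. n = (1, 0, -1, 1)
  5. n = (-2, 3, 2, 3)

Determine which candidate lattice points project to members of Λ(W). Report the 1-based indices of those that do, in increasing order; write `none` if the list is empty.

2, 3

π⊥(n) = n₀ + n₁ζ³ + n₂ζ⁶ + n₃ζ⁹ where ζ = e^{iπ/4}.
#1 (-1, 1, -1, -1): internal (-2.414214, 1.000000); octagon support 2.414214 vs apothem 1.5 → ∉ W
#2 (0, -1, -1, -1): internal (0.000000, -0.414214); octagon support 0.414214 vs apothem 1.5 → ∈ W
#3 (0, 0, -1, 0): internal (0.000000, 1.000000); octagon support 1.000000 vs apothem 1.5 → ∈ W
#4 (1, 0, -1, 1): internal (1.707107, 1.707107); octagon support 2.414214 vs apothem 1.5 → ∉ W
#5 (-2, 3, 2, 3): internal (-2.000000, 2.242641); octagon support 3.000000 vs apothem 1.5 → ∉ W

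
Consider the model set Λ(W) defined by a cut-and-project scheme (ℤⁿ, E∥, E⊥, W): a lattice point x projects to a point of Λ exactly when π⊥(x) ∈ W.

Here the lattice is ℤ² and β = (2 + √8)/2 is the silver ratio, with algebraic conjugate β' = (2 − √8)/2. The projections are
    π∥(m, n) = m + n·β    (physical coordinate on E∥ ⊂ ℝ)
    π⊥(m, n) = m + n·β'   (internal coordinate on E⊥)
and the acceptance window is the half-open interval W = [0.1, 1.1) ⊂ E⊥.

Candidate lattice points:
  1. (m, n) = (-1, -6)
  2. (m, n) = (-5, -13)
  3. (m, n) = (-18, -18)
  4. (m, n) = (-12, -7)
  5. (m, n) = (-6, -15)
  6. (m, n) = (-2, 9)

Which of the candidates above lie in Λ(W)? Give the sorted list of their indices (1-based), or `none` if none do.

β' = (2−√8)/2 ≈ -0.41421.
#1 (-1,-6): internal coord -1 + (-6)·β' = +1.48528; +1.48528 ∉ [0.1, 1.1) → out
#2 (-5,-13): internal coord -5 + (-13)·β' = +0.38478; +0.38478 ∈ [0.1, 1.1) → IN Λ
#3 (-18,-18): internal coord -18 + (-18)·β' = -10.54416; -10.54416 ∉ [0.1, 1.1) → out
#4 (-12,-7): internal coord -12 + (-7)·β' = -9.10051; -9.10051 ∉ [0.1, 1.1) → out
#5 (-6,-15): internal coord -6 + (-15)·β' = +0.21320; +0.21320 ∈ [0.1, 1.1) → IN Λ
#6 (-2,9): internal coord -2 + (9)·β' = -5.72792; -5.72792 ∉ [0.1, 1.1) → out

2, 5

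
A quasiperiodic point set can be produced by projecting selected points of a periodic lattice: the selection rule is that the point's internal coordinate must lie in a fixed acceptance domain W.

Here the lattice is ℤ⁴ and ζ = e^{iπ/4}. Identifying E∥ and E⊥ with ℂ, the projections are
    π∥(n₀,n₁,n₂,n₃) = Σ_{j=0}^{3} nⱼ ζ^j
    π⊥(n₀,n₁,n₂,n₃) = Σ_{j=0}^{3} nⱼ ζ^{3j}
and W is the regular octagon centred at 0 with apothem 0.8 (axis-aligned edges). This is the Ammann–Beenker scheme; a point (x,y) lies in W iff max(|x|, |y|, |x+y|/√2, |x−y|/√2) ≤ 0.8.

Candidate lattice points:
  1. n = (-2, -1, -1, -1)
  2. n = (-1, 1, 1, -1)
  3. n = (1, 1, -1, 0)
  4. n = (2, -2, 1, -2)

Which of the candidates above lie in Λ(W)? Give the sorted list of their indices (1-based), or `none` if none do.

none

Internal map: ζ^{3j} for j=0..3 gives (1,0), (−√2/2,√2/2), (0,−1), (√2/2,√2/2).
candidate 1: n = (-2, -1, -1, -1) → π⊥ ≈ (-2.0000, -0.4142); max(|x|,|y|,|x±y|/√2) = 2.0000 > 0.8 ⇒ ∉ W
candidate 2: n = (-1, 1, 1, -1) → π⊥ ≈ (-2.4142, -1.0000); max(|x|,|y|,|x±y|/√2) = 2.4142 > 0.8 ⇒ ∉ W
candidate 3: n = (1, 1, -1, 0) → π⊥ ≈ (+0.2929, +1.7071); max(|x|,|y|,|x±y|/√2) = 1.7071 > 0.8 ⇒ ∉ W
candidate 4: n = (2, -2, 1, -2) → π⊥ ≈ (+2.0000, -3.8284); max(|x|,|y|,|x±y|/√2) = 4.1213 > 0.8 ⇒ ∉ W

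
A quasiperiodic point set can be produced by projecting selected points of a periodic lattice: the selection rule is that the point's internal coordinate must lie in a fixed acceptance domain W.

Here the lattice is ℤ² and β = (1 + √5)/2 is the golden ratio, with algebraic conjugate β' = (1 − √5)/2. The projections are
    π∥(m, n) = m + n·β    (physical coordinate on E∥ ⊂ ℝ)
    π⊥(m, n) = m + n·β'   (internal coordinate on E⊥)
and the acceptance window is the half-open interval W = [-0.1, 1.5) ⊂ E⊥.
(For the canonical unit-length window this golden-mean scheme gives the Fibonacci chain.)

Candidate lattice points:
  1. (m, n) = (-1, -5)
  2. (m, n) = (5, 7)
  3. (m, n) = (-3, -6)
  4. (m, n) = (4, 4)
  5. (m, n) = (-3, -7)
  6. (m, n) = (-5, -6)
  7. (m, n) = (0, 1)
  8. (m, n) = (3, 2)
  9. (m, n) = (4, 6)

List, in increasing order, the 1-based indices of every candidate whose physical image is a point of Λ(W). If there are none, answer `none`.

2, 3, 5, 9

Numerically β ≈ 1.6180 and β' = −1/β ≈ -0.6180.
candidate 1: (m,n)=(-1,-5) → π∥ = -1-5·β ≈ -9.0902, π⊥ = -1-5·β' ≈ 2.0902 ∉ [-0.1, 1.5) ⇒ out
candidate 2: (m,n)=(5,7) → π∥ = 5+7·β ≈ 16.3262, π⊥ = 5+7·β' ≈ 0.6738 ∈ [-0.1, 1.5) ⇒ IN Λ
candidate 3: (m,n)=(-3,-6) → π∥ = -3-6·β ≈ -12.7082, π⊥ = -3-6·β' ≈ 0.7082 ∈ [-0.1, 1.5) ⇒ IN Λ
candidate 4: (m,n)=(4,4) → π∥ = 4+4·β ≈ 10.4721, π⊥ = 4+4·β' ≈ 1.5279 ∉ [-0.1, 1.5) ⇒ out
candidate 5: (m,n)=(-3,-7) → π∥ = -3-7·β ≈ -14.3262, π⊥ = -3-7·β' ≈ 1.3262 ∈ [-0.1, 1.5) ⇒ IN Λ
candidate 6: (m,n)=(-5,-6) → π∥ = -5-6·β ≈ -14.7082, π⊥ = -5-6·β' ≈ -1.2918 ∉ [-0.1, 1.5) ⇒ out
candidate 7: (m,n)=(0,1) → π∥ = 0+1·β ≈ 1.6180, π⊥ = 0+1·β' ≈ -0.6180 ∉ [-0.1, 1.5) ⇒ out
candidate 8: (m,n)=(3,2) → π∥ = 3+2·β ≈ 6.2361, π⊥ = 3+2·β' ≈ 1.7639 ∉ [-0.1, 1.5) ⇒ out
candidate 9: (m,n)=(4,6) → π∥ = 4+6·β ≈ 13.7082, π⊥ = 4+6·β' ≈ 0.2918 ∈ [-0.1, 1.5) ⇒ IN Λ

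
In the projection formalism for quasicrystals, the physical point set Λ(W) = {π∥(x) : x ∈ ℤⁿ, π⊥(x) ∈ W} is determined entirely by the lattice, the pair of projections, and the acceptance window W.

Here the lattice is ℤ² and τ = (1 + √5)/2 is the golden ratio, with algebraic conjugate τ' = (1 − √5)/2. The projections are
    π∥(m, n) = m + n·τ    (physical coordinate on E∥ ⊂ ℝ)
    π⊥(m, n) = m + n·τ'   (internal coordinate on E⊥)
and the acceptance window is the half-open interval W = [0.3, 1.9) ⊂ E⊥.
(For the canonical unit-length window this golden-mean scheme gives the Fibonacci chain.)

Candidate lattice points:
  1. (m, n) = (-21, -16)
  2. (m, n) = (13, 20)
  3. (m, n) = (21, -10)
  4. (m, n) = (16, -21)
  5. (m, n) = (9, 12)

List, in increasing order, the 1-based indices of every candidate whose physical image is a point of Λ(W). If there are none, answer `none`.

2, 5

Compute τ' = (1−√5)/2 = -0.61803, so π⊥(m,n) = m -0.61803·n.
#1 (-21,-16): internal coord -21 + (-16)·τ' = -11.11146; -11.11146 ∉ [0.3, 1.9) → out
#2 (13,20): internal coord 13 + (20)·τ' = +0.63932; +0.63932 ∈ [0.3, 1.9) → IN Λ
#3 (21,-10): internal coord 21 + (-10)·τ' = +27.18034; +27.18034 ∉ [0.3, 1.9) → out
#4 (16,-21): internal coord 16 + (-21)·τ' = +28.97871; +28.97871 ∉ [0.3, 1.9) → out
#5 (9,12): internal coord 9 + (12)·τ' = +1.58359; +1.58359 ∈ [0.3, 1.9) → IN Λ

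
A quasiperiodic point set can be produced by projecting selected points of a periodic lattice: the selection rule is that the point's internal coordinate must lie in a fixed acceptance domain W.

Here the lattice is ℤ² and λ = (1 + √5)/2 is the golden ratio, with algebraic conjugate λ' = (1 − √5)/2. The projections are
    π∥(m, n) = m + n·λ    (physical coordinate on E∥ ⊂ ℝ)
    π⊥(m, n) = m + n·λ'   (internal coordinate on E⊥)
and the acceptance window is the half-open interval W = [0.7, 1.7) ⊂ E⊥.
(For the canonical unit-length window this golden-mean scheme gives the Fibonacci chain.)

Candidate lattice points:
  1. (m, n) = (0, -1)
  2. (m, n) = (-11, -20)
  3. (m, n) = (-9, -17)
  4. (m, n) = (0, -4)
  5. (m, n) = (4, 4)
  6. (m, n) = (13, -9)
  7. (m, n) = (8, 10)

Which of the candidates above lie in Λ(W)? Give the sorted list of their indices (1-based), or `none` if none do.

2, 3, 5

Compute λ' = (1−√5)/2 = -0.618034, so π⊥(m,n) = m -0.618034·n.
#1 (0,-1): internal coord 0 + (-1)·λ' = +0.618034; +0.618034 ∉ [0.7, 1.7) → out
#2 (-11,-20): internal coord -11 + (-20)·λ' = +1.360680; +1.360680 ∈ [0.7, 1.7) → IN Λ
#3 (-9,-17): internal coord -9 + (-17)·λ' = +1.506578; +1.506578 ∈ [0.7, 1.7) → IN Λ
#4 (0,-4): internal coord 0 + (-4)·λ' = +2.472136; +2.472136 ∉ [0.7, 1.7) → out
#5 (4,4): internal coord 4 + (4)·λ' = +1.527864; +1.527864 ∈ [0.7, 1.7) → IN Λ
#6 (13,-9): internal coord 13 + (-9)·λ' = +18.562306; +18.562306 ∉ [0.7, 1.7) → out
#7 (8,10): internal coord 8 + (10)·λ' = +1.819660; +1.819660 ∉ [0.7, 1.7) → out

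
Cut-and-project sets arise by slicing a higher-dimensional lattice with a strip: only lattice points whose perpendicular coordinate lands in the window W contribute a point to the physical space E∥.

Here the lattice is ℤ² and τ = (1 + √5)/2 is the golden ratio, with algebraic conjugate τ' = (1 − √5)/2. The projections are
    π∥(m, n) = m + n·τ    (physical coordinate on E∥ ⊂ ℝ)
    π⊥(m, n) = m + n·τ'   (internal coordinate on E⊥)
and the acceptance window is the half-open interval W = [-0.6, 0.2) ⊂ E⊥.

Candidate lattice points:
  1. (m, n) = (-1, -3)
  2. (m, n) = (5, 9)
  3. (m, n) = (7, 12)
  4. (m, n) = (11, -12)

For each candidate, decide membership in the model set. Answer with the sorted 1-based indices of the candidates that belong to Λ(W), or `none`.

τ' = (1−√5)/2 ≈ -0.618034.
#1 (-1,-3): internal coord -1 + (-3)·τ' = +0.854102; +0.854102 ∉ [-0.6, 0.2) → out
#2 (5,9): internal coord 5 + (9)·τ' = -0.562306; -0.562306 ∈ [-0.6, 0.2) → IN Λ
#3 (7,12): internal coord 7 + (12)·τ' = -0.416408; -0.416408 ∈ [-0.6, 0.2) → IN Λ
#4 (11,-12): internal coord 11 + (-12)·τ' = +18.416408; +18.416408 ∉ [-0.6, 0.2) → out

2, 3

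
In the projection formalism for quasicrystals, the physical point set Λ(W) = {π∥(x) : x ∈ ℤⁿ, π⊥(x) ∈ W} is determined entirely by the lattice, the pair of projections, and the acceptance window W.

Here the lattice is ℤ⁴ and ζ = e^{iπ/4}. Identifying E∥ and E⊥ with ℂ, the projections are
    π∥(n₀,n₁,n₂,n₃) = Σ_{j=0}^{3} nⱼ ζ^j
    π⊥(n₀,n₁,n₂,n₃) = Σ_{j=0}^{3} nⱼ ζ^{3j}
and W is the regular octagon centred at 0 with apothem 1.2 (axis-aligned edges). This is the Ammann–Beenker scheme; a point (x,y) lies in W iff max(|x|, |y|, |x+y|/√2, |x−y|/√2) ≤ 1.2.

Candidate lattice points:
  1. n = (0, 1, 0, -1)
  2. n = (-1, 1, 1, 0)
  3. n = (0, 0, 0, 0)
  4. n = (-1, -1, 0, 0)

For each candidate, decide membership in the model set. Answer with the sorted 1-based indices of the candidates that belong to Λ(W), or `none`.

Internal map: ζ^{3j} for j=0..3 gives (1,0), (−√2/2,√2/2), (0,−1), (√2/2,√2/2).
candidate 1: n = (0, 1, 0, -1) → π⊥ ≈ (-1.4142, +0.0000); max(|x|,|y|,|x±y|/√2) = 1.4142 > 1.2 ⇒ ∉ W
candidate 2: n = (-1, 1, 1, 0) → π⊥ ≈ (-1.7071, -0.2929); max(|x|,|y|,|x±y|/√2) = 1.7071 > 1.2 ⇒ ∉ W
candidate 3: n = (0, 0, 0, 0) → π⊥ ≈ (+0.0000, +0.0000); max(|x|,|y|,|x±y|/√2) = 0.0000 ≤ 1.2 ⇒ ∈ W
candidate 4: n = (-1, -1, 0, 0) → π⊥ ≈ (-0.2929, -0.7071); max(|x|,|y|,|x±y|/√2) = 0.7071 ≤ 1.2 ⇒ ∈ W

3, 4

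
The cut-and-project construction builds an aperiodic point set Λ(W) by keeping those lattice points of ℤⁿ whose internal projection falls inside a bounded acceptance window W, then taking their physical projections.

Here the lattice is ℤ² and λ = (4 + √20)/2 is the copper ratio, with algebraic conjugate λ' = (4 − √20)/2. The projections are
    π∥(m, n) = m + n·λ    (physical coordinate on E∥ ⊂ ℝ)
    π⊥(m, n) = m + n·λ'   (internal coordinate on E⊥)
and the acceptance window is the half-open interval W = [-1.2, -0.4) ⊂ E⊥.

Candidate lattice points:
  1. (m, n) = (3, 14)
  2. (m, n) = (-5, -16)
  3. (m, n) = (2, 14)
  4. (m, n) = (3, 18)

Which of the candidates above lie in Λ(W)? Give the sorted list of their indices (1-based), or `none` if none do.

Compute λ' = (4−√20)/2 = -0.23607, so π⊥(m,n) = m -0.23607·n.
candidate 1: (m,n)=(3,14) → π∥ = 3+14·λ ≈ 62.30495, π⊥ = 3+14·λ' ≈ -0.30495 ∉ [-1.2, -0.4) ⇒ out
candidate 2: (m,n)=(-5,-16) → π∥ = -5-16·λ ≈ -72.77709, π⊥ = -5-16·λ' ≈ -1.22291 ∉ [-1.2, -0.4) ⇒ out
candidate 3: (m,n)=(2,14) → π∥ = 2+14·λ ≈ 61.30495, π⊥ = 2+14·λ' ≈ -1.30495 ∉ [-1.2, -0.4) ⇒ out
candidate 4: (m,n)=(3,18) → π∥ = 3+18·λ ≈ 79.24922, π⊥ = 3+18·λ' ≈ -1.24922 ∉ [-1.2, -0.4) ⇒ out

none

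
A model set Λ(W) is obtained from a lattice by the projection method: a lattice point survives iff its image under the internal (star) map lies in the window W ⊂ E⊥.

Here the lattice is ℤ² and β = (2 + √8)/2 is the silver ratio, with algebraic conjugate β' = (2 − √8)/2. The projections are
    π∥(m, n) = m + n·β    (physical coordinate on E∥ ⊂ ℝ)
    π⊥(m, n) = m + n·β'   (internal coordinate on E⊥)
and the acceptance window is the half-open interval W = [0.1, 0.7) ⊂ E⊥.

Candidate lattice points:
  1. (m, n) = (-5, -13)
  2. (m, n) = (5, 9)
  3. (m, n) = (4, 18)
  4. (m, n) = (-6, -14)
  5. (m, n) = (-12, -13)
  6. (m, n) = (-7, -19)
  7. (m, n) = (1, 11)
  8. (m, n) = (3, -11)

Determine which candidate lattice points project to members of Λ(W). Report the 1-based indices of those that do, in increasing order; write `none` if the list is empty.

1

Compute β' = (2−√8)/2 = -0.41421, so π⊥(m,n) = m -0.41421·n.
candidate 1: (m,n)=(-5,-13) → π∥ = -5-13·β ≈ -36.38478, π⊥ = -5-13·β' ≈ 0.38478 ∈ [0.1, 0.7) ⇒ IN Λ
candidate 2: (m,n)=(5,9) → π∥ = 5+9·β ≈ 26.72792, π⊥ = 5+9·β' ≈ 1.27208 ∉ [0.1, 0.7) ⇒ out
candidate 3: (m,n)=(4,18) → π∥ = 4+18·β ≈ 47.45584, π⊥ = 4+18·β' ≈ -3.45584 ∉ [0.1, 0.7) ⇒ out
candidate 4: (m,n)=(-6,-14) → π∥ = -6-14·β ≈ -39.79899, π⊥ = -6-14·β' ≈ -0.20101 ∉ [0.1, 0.7) ⇒ out
candidate 5: (m,n)=(-12,-13) → π∥ = -12-13·β ≈ -43.38478, π⊥ = -12-13·β' ≈ -6.61522 ∉ [0.1, 0.7) ⇒ out
candidate 6: (m,n)=(-7,-19) → π∥ = -7-19·β ≈ -52.87006, π⊥ = -7-19·β' ≈ 0.87006 ∉ [0.1, 0.7) ⇒ out
candidate 7: (m,n)=(1,11) → π∥ = 1+11·β ≈ 27.55635, π⊥ = 1+11·β' ≈ -3.55635 ∉ [0.1, 0.7) ⇒ out
candidate 8: (m,n)=(3,-11) → π∥ = 3-11·β ≈ -23.55635, π⊥ = 3-11·β' ≈ 7.55635 ∉ [0.1, 0.7) ⇒ out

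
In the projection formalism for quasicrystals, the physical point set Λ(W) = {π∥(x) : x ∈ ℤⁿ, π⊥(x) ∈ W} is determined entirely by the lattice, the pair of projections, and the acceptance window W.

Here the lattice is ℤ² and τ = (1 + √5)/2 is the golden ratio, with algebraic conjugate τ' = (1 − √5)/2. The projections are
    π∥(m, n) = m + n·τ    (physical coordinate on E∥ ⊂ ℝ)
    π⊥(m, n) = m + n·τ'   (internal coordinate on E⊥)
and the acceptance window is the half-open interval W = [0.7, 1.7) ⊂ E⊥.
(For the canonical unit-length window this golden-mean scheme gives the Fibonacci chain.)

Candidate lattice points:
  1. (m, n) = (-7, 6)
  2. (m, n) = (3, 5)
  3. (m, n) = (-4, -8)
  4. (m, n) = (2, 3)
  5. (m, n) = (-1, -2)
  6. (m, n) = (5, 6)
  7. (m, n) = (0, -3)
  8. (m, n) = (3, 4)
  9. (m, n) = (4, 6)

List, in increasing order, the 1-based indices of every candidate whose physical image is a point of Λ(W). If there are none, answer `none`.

3, 6

Numerically τ ≈ 1.61803 and τ' = −1/τ ≈ -0.61803.
[1] lift (-7,6): star map gives -10.70820; window check 0.7 ≤ -10.70820 < 1.7 is false → out
[2] lift (3,5): star map gives -0.09017; window check 0.7 ≤ -0.09017 < 1.7 is false → out
[3] lift (-4,-8): star map gives 0.94427; window check 0.7 ≤ 0.94427 < 1.7 is true → IN Λ
[4] lift (2,3): star map gives 0.14590; window check 0.7 ≤ 0.14590 < 1.7 is false → out
[5] lift (-1,-2): star map gives 0.23607; window check 0.7 ≤ 0.23607 < 1.7 is false → out
[6] lift (5,6): star map gives 1.29180; window check 0.7 ≤ 1.29180 < 1.7 is true → IN Λ
[7] lift (0,-3): star map gives 1.85410; window check 0.7 ≤ 1.85410 < 1.7 is false → out
[8] lift (3,4): star map gives 0.52786; window check 0.7 ≤ 0.52786 < 1.7 is false → out
[9] lift (4,6): star map gives 0.29180; window check 0.7 ≤ 0.29180 < 1.7 is false → out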